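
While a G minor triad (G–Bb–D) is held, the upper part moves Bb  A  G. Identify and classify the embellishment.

The harmony at that moment is G minor triad (G, Bb, D); A is not a chord tone.
It is approached by step down from Bb and left by step down to G.
Step in, step out in the same direction — a passing tone.

A is a passing tone.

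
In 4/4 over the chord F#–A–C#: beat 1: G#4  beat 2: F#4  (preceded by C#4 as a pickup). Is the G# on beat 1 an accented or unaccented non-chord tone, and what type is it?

Accented appoggiatura.

The harmony at that moment is F# minor triad (F#, A, C#); G#4 is not a chord tone.
It is approached by leap up from C#4 and left by step down to F#4.
Leap in, step out — an appoggiatura.
It falls on the downbeat, so it is accented.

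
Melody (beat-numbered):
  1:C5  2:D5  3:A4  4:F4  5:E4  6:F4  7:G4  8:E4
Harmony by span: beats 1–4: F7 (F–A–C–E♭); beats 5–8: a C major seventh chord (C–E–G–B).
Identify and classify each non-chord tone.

D5 (beat 2) — escape tone; F4 (beat 6) — passing tone.

The harmony at that moment is F dominant seventh chord (F, A, C, E♭); D5 is not a chord tone.
It is approached by step up from C5 and left by leap down to A4.
Step in, leap out — an escape tone.
The harmony at that moment is C major seventh chord (C, E, G, B); F4 is not a chord tone.
It is approached by step up from E4 and left by step up to G4.
Step in, step out in the same direction — a passing tone.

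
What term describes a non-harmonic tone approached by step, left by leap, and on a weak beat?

Escape tone.

Approach: by step. Departure: by leap. Metric position: weak.
Step in, leap out, from a weak position — an escape tone (échappée). (It is the mirror image of the appoggiatura, which leaps in and steps out on a strong beat.)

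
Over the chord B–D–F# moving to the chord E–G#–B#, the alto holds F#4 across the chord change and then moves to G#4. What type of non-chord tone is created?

F#4 is a retardation.

The harmony at that moment is E augmented triad (E, G#, B#); F#4 is not a chord tone.
It is held over (the same pitch as the preceding F#4) and left by step up to G#4.
Held over from the previous chord and resolving up by step — a retardation.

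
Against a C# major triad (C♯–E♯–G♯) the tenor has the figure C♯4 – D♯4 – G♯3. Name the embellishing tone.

D♯4 is an escape tone.

The harmony at that moment is C♯ major triad (C♯, E♯, G♯); D♯4 is not a chord tone.
It is approached by step up from C♯4 and left by leap down to G♯3.
Step in, leap out — an escape tone.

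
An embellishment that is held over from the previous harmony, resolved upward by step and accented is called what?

Retardation.

Approach: by preparation — the pitch is first a chord tone, then held (tied or repeated) while the harmony changes under it. Departure: up by step. Metric position: strong.
A prepared dissonance that resolves upward by step — a retardation. (The same figure resolving downward would be a suspension.)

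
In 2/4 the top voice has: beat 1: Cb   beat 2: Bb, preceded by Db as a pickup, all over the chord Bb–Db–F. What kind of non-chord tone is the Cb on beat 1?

Passing tone.

The harmony at that moment is Bb minor triad (Bb, Db, F); Cb is not a chord tone.
It is approached by step down from Db and left by step down to Bb.
Step in, step out in the same direction — a passing tone.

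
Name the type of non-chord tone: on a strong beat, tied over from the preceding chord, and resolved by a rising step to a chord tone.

Retardation.

Approach: by preparation — the pitch is first a chord tone, then held (tied or repeated) while the harmony changes under it. Departure: up by step. Metric position: strong.
A prepared dissonance that resolves upward by step — a retardation. (The same figure resolving downward would be a suspension.)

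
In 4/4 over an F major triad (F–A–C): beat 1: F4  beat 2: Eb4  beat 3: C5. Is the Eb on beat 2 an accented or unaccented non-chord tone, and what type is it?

The harmony at that moment is F major triad (F, A, C); Eb4 is not a chord tone.
It is approached by step down from F4 and left by leap up to C5.
Step in, leap out — an escape tone.
It falls on a weak beat, so it is unaccented.

Unaccented escape tone.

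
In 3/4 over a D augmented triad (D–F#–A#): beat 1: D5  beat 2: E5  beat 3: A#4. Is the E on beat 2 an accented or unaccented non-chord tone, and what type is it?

The harmony at that moment is D augmented triad (D, F#, A#); E5 is not a chord tone.
It is approached by step up from D5 and left by leap down to A#4.
Step in, leap out — an escape tone.
It falls on a weak beat, so it is unaccented.

Unaccented escape tone.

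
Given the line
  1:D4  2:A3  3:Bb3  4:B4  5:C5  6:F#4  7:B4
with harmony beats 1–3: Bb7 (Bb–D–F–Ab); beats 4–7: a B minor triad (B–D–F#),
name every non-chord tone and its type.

The harmony at that moment is Bb dominant seventh chord (Bb, D, F, Ab); A3 is not a chord tone.
It is approached by leap down from D4 and left by step up to Bb3.
Leap in, step out — an appoggiatura.
The harmony at that moment is B minor triad (B, D, F#); C5 is not a chord tone.
It is approached by step up from B4 and left by leap down to F#4.
Step in, leap out — an escape tone.

A3 (beat 2) — appoggiatura; C5 (beat 5) — escape tone.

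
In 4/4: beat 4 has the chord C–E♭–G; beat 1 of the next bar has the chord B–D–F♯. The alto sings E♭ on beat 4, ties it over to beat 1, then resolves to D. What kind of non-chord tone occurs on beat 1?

The harmony at that moment is B minor triad (B, D, F♯); E♭ is not a chord tone.
It is held over (the same pitch as the preceding E♭) and left by step down to D.
Held over from the previous chord and resolving down by step — a suspension.

Suspension.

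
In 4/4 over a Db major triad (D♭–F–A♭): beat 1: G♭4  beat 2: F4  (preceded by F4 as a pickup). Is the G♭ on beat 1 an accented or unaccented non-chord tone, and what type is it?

The harmony at that moment is D♭ major triad (D♭, F, A♭); G♭4 is not a chord tone.
It is approached by step up from F4 and left by step down to F4.
Step away and step back to the same note — a neighbor tone (upper neighbor).
It falls on the downbeat, so it is accented.

Accented neighbor tone.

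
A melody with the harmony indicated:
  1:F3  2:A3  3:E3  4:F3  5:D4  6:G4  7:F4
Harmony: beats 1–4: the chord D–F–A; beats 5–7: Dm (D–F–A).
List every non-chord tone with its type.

E3 (beat 3) — appoggiatura; G4 (beat 6) — appoggiatura.

The harmony at that moment is D minor triad (D, F, A); E3 is not a chord tone.
It is approached by leap down from A3 and left by step up to F3.
Leap in, step out — an appoggiatura.
The harmony at that moment is D minor triad (D, F, A); G4 is not a chord tone.
It is approached by leap up from D4 and left by step down to F4.
Leap in, step out — an appoggiatura.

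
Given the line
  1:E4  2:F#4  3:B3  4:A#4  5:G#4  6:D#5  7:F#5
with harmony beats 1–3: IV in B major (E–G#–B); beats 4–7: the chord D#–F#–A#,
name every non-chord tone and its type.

F#4 (beat 2) — escape tone; G#4 (beat 5) — escape tone.

The harmony at that moment is E major triad (E, G#, B); F#4 is not a chord tone.
It is approached by step up from E4 and left by leap down to B3.
Step in, leap out — an escape tone.
The harmony at that moment is D# minor triad (D#, F#, A#); G#4 is not a chord tone.
It is approached by step down from A#4 and left by leap up to D#5.
Step in, leap out — an escape tone.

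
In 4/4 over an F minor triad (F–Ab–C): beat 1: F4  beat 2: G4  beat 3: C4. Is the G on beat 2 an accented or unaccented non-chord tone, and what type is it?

Unaccented escape tone.

The harmony at that moment is F minor triad (F, Ab, C); G4 is not a chord tone.
It is approached by step up from F4 and left by leap down to C4.
Step in, leap out — an escape tone.
It falls on a weak beat, so it is unaccented.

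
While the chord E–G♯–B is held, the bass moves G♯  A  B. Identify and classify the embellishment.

The harmony at that moment is E major triad (E, G♯, B); A is not a chord tone.
It is approached by step up from G♯ and left by step up to B.
Step in, step out in the same direction — a passing tone.

A is a passing tone.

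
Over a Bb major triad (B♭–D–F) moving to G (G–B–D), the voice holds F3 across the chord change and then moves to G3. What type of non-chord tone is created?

The harmony at that moment is G major triad (G, B, D); F3 is not a chord tone.
It is held over (the same pitch as the preceding F3) and left by step up to G3.
Held over from the previous chord and resolving up by step — a retardation.

F3 is a retardation.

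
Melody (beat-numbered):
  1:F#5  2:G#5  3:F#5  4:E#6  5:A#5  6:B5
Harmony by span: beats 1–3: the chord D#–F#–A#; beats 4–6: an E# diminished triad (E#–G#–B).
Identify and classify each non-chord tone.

The harmony at that moment is D# minor triad (D#, F#, A#); G#5 is not a chord tone.
It is approached by step up from F#5 and left by step down to F#5.
Step away and step back to the same note — a neighbor tone (upper neighbor).
The harmony at that moment is E# diminished triad (E#, G#, B); A#5 is not a chord tone.
It is approached by leap down from E#6 and left by step up to B5.
Leap in, step out — an appoggiatura.

G#5 (beat 2) — neighbor tone; A#5 (beat 5) — appoggiatura.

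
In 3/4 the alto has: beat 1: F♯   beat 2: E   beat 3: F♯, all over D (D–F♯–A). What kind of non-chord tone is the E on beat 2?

Lower neighbor tone.

The harmony at that moment is D major triad (D, F♯, A); E is not a chord tone.
It is approached by step down from F♯ and left by step up to F♯.
Step away and step back to the same note — a neighbor tone (lower neighbor).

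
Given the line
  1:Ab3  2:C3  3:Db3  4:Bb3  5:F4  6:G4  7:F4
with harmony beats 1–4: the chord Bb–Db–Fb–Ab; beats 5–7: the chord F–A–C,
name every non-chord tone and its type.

C3 (beat 2) — appoggiatura; G4 (beat 6) — neighbor tone.

The harmony at that moment is Bb half-diminished seventh chord (Bb, Db, Fb, Ab); C3 is not a chord tone.
It is approached by leap down from Ab3 and left by step up to Db3.
Leap in, step out — an appoggiatura.
The harmony at that moment is F major triad (F, A, C); G4 is not a chord tone.
It is approached by step up from F4 and left by step down to F4.
Step away and step back to the same note — a neighbor tone (upper neighbor).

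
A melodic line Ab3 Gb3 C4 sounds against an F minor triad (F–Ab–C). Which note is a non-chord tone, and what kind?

The harmony at that moment is F minor triad (F, Ab, C); Gb3 is not a chord tone.
It is approached by step down from Ab3 and left by leap up to C4.
Step in, leap out — an escape tone.

Gb3 is an escape tone.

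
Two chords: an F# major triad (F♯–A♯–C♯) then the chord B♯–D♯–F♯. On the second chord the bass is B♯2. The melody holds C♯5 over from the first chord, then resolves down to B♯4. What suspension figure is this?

At the second chord the bass is B♯2. The suspended C♯5 lies a ninth above the bass; after resolving down by step to B♯4, the interval above the bass becomes an octave.
Suspension figures are named by those two intervals: 9–8.

9–8 suspension.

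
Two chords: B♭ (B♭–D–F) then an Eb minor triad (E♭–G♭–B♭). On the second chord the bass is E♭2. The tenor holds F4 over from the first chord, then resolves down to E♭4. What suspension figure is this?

9–8 suspension.

At the second chord the bass is E♭2. The suspended F4 lies a ninth above the bass; after resolving down by step to E♭4, the interval above the bass becomes an octave.
Suspension figures are named by those two intervals: 9–8.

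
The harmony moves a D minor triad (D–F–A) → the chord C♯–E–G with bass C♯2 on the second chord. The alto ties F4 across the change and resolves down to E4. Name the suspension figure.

4–3 suspension.

At the second chord the bass is C♯2. The suspended F4 lies a fourth above the bass; after resolving down by step to E4, the interval above the bass becomes a third.
Suspension figures are named by those two intervals: 4–3.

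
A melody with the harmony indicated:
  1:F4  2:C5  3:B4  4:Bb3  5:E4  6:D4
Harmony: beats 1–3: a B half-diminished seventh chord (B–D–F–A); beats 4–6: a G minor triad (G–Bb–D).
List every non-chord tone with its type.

C5 (beat 2) — appoggiatura; E4 (beat 5) — appoggiatura.

The harmony at that moment is B half-diminished seventh chord (B, D, F, A); C5 is not a chord tone.
It is approached by leap up from F4 and left by step down to B4.
Leap in, step out — an appoggiatura.
The harmony at that moment is G minor triad (G, Bb, D); E4 is not a chord tone.
It is approached by leap up from Bb3 and left by step down to D4.
Leap in, step out — an appoggiatura.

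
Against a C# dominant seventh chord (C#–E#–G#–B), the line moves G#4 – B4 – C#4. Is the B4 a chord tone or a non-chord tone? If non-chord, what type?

Chord tone (the seventh of C# dominant seventh chord).

C# dominant seventh chord contains C#, E#, G#, B; B is the seventh, so it is a chord tone.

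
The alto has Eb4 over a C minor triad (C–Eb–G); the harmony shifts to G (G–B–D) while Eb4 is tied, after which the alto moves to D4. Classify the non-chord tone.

Eb4 is a suspension.

The harmony at that moment is G major triad (G, B, D); Eb4 is not a chord tone.
It is held over (the same pitch as the preceding Eb4) and left by step down to D4.
Held over from the previous chord and resolving down by step — a suspension.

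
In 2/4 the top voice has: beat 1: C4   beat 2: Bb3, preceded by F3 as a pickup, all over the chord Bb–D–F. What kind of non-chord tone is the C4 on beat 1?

The harmony at that moment is Bb major triad (Bb, D, F); C4 is not a chord tone.
It is approached by leap up from F3 and left by step down to Bb3.
Leap in, step out, metrically accented — an appoggiatura.

Appoggiatura.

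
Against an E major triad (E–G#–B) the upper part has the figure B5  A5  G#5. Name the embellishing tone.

A5 is a passing tone.

The harmony at that moment is E major triad (E, G#, B); A5 is not a chord tone.
It is approached by step down from B5 and left by step down to G#5.
Step in, step out in the same direction — a passing tone.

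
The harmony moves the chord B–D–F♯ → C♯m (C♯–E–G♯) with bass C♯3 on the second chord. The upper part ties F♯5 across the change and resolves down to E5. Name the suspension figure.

At the second chord the bass is C♯3. The suspended F♯5 lies a fourth above the bass; after resolving down by step to E5, the interval above the bass becomes a third.
Suspension figures are named by those two intervals: 4–3.

4–3 suspension.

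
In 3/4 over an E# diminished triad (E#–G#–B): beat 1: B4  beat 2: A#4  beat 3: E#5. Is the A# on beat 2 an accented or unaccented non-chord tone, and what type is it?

Unaccented escape tone.

The harmony at that moment is E# diminished triad (E#, G#, B); A#4 is not a chord tone.
It is approached by step down from B4 and left by leap up to E#5.
Step in, leap out — an escape tone.
It falls on a weak beat, so it is unaccented.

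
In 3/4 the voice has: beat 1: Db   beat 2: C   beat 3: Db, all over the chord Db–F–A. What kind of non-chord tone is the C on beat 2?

The harmony at that moment is Db augmented triad (Db, F, A); C is not a chord tone.
It is approached by step down from Db and left by step up to Db.
Step away and step back to the same note — a neighbor tone (lower neighbor).

Lower neighbor tone.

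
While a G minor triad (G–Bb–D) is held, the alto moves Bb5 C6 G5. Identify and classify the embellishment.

C6 is an escape tone.

The harmony at that moment is G minor triad (G, Bb, D); C6 is not a chord tone.
It is approached by step up from Bb5 and left by leap down to G5.
Step in, leap out — an escape tone.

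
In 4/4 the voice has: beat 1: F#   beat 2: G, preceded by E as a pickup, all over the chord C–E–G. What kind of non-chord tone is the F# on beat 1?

The harmony at that moment is C major triad (C, E, G); F# is not a chord tone.
It is approached by step up from E and left by step up to G.
Step in, step out in the same direction — a passing tone.

Passing tone.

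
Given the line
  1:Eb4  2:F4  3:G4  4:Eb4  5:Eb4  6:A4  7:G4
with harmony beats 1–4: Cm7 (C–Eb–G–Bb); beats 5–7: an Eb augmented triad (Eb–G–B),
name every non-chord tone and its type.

F4 (beat 2) — passing tone; A4 (beat 6) — appoggiatura.

The harmony at that moment is C minor seventh chord (C, Eb, G, Bb); F4 is not a chord tone.
It is approached by step up from Eb4 and left by step up to G4.
Step in, step out in the same direction — a passing tone.
The harmony at that moment is Eb augmented triad (Eb, G, B); A4 is not a chord tone.
It is approached by leap up from Eb4 and left by step down to G4.
Leap in, step out — an appoggiatura.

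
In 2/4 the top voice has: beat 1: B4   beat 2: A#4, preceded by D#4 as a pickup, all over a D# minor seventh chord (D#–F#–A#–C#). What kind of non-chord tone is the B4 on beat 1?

The harmony at that moment is D# minor seventh chord (D#, F#, A#, C#); B4 is not a chord tone.
It is approached by leap up from D#4 and left by step down to A#4.
Leap in, step out, metrically accented — an appoggiatura.

Appoggiatura.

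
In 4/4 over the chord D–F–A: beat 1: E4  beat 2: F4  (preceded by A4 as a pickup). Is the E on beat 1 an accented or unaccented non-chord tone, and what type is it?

The harmony at that moment is D minor triad (D, F, A); E4 is not a chord tone.
It is approached by leap down from A4 and left by step up to F4.
Leap in, step out — an appoggiatura.
It falls on the downbeat, so it is accented.

Accented appoggiatura.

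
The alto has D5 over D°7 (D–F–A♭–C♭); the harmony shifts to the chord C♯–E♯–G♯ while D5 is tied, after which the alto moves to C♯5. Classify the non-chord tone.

D5 is a suspension.

The harmony at that moment is C♯ major triad (C♯, E♯, G♯); D5 is not a chord tone.
It is held over (the same pitch as the preceding D5) and left by step down to C♯5.
Held over from the previous chord and resolving down by step — a suspension.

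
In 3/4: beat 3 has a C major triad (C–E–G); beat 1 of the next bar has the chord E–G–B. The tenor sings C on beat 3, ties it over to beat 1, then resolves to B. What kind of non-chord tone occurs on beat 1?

Suspension.

The harmony at that moment is E minor triad (E, G, B); C is not a chord tone.
It is held over (the same pitch as the preceding C) and left by step down to B.
Held over from the previous chord and resolving down by step — a suspension.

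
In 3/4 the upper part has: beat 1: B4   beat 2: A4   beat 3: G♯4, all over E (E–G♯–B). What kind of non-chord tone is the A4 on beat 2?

Passing tone.

The harmony at that moment is E major triad (E, G♯, B); A4 is not a chord tone.
It is approached by step down from B4 and left by step down to G♯4.
Step in, step out in the same direction — a passing tone.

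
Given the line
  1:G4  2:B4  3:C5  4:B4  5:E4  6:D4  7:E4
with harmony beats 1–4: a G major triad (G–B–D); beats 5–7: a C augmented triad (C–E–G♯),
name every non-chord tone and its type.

C5 (beat 3) — neighbor tone; D4 (beat 6) — neighbor tone.

The harmony at that moment is G major triad (G, B, D); C5 is not a chord tone.
It is approached by step up from B4 and left by step down to B4.
Step away and step back to the same note — a neighbor tone (upper neighbor).
The harmony at that moment is C augmented triad (C, E, G♯); D4 is not a chord tone.
It is approached by step down from E4 and left by step up to E4.
Step away and step back to the same note — a neighbor tone (lower neighbor).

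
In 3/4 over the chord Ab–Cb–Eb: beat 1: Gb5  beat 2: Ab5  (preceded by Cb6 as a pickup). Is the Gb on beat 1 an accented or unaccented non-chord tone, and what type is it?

Accented appoggiatura.

The harmony at that moment is Ab minor triad (Ab, Cb, Eb); Gb5 is not a chord tone.
It is approached by leap down from Cb6 and left by step up to Ab5.
Leap in, step out — an appoggiatura.
It falls on the downbeat, so it is accented.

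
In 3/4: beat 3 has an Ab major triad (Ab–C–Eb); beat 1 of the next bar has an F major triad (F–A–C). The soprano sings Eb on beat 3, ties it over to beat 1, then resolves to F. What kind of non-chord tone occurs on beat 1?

The harmony at that moment is F major triad (F, A, C); Eb is not a chord tone.
It is held over (the same pitch as the preceding Eb) and left by step up to F.
Held over from the previous chord and resolving up by step — a retardation.

Retardation.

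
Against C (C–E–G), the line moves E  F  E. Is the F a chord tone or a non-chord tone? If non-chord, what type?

The harmony at that moment is C major triad (C, E, G); F is not a chord tone.
It is approached by step up from E and left by step down to E.
Step away and step back to the same note — a neighbor tone (upper neighbor).

Non-chord tone — a neighbor tone.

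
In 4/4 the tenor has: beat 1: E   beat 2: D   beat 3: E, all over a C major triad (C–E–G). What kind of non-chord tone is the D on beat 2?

Lower neighbor tone.

The harmony at that moment is C major triad (C, E, G); D is not a chord tone.
It is approached by step down from E and left by step up to E.
Step away and step back to the same note — a neighbor tone (lower neighbor).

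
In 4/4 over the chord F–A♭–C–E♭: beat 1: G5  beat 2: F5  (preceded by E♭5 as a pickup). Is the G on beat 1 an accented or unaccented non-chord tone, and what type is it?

The harmony at that moment is F minor seventh chord (F, A♭, C, E♭); G5 is not a chord tone.
It is approached by leap up from E♭5 and left by step down to F5.
Leap in, step out — an appoggiatura.
It falls on the downbeat, so it is accented.

Accented appoggiatura.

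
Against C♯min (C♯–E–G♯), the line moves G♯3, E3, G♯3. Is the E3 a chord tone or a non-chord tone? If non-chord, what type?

C# minor triad contains C♯, E, G♯; E is the third, so it is a chord tone.

Chord tone (the third of C# minor triad).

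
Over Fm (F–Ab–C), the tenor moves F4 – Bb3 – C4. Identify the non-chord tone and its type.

The harmony at that moment is F minor triad (F, Ab, C); Bb3 is not a chord tone.
It is approached by leap down from F4 and left by step up to C4.
Leap in, step out — an appoggiatura.

Bb3 is an appoggiatura.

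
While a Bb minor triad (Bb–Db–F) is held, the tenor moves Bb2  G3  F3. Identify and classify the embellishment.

G3 is an appoggiatura.

The harmony at that moment is Bb minor triad (Bb, Db, F); G3 is not a chord tone.
It is approached by leap up from Bb2 and left by step down to F3.
Leap in, step out — an appoggiatura.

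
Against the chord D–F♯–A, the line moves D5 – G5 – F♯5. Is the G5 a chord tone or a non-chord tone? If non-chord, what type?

The harmony at that moment is D major triad (D, F♯, A); G5 is not a chord tone.
It is approached by leap up from D5 and left by step down to F♯5.
Leap in, step out — an appoggiatura.

Non-chord tone — an appoggiatura.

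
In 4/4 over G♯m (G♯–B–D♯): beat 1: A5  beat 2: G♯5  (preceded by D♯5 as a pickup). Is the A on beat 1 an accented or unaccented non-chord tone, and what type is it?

The harmony at that moment is G♯ minor triad (G♯, B, D♯); A5 is not a chord tone.
It is approached by leap up from D♯5 and left by step down to G♯5.
Leap in, step out — an appoggiatura.
It falls on the downbeat, so it is accented.

Accented appoggiatura.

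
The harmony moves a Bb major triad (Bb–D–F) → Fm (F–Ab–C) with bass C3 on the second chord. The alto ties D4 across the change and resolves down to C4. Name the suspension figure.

9–8 suspension.

At the second chord the bass is C3. The suspended D4 lies a ninth above the bass; after resolving down by step to C4, the interval above the bass becomes an octave.
Suspension figures are named by those two intervals: 9–8.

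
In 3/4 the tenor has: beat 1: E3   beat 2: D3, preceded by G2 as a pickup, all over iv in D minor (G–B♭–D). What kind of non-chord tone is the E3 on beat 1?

Appoggiatura.

The harmony at that moment is G minor triad (G, B♭, D); E3 is not a chord tone.
It is approached by leap up from G2 and left by step down to D3.
Leap in, step out, metrically accented — an appoggiatura.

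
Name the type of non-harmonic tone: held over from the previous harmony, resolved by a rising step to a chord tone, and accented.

Approach: by preparation — the pitch is first a chord tone, then held (tied or repeated) while the harmony changes under it. Departure: up by step. Metric position: strong.
A prepared dissonance that resolves upward by step — a retardation. (The same figure resolving downward would be a suspension.)

Retardation.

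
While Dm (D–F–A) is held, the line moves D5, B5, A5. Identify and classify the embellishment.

The harmony at that moment is D minor triad (D, F, A); B5 is not a chord tone.
It is approached by leap up from D5 and left by step down to A5.
Leap in, step out — an appoggiatura.

B5 is an appoggiatura.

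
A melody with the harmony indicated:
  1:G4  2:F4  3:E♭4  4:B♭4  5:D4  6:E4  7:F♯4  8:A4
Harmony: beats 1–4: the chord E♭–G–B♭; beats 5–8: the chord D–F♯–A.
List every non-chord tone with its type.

The harmony at that moment is E♭ major triad (E♭, G, B♭); F4 is not a chord tone.
It is approached by step down from G4 and left by step down to E♭4.
Step in, step out in the same direction — a passing tone.
The harmony at that moment is D major triad (D, F♯, A); E4 is not a chord tone.
It is approached by step up from D4 and left by step up to F♯4.
Step in, step out in the same direction — a passing tone.

F4 (beat 2) — passing tone; E4 (beat 6) — passing tone.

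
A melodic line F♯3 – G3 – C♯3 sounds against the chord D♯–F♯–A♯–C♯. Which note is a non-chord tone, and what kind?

The harmony at that moment is D♯ minor seventh chord (D♯, F♯, A♯, C♯); G3 is not a chord tone.
It is approached by step up from F♯3 and left by leap down to C♯3.
Step in, leap out — an escape tone.

G3 is an escape tone.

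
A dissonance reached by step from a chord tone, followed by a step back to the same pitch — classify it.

Approach: by step. Departure: by step in the opposite direction, back to the starting pitch.
Stepwise on both sides but reversing to return to the same chord tone — a neighbor tone. (Had it continued onward in the same direction it would be a passing tone instead.)

Neighbor tone.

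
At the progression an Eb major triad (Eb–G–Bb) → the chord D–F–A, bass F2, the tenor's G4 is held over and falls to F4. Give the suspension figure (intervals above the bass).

9–8 suspension.

At the second chord the bass is F2. The suspended G4 lies a ninth above the bass; after resolving down by step to F4, the interval above the bass becomes an octave.
Suspension figures are named by those two intervals: 9–8.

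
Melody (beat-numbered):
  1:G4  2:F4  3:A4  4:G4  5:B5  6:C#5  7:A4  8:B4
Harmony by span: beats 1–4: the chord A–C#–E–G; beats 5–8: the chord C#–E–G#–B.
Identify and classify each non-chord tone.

F4 (beat 2) — escape tone; A4 (beat 7) — appoggiatura.

The harmony at that moment is A dominant seventh chord (A, C#, E, G); F4 is not a chord tone.
It is approached by step down from G4 and left by leap up to A4.
Step in, leap out — an escape tone.
The harmony at that moment is C# minor seventh chord (C#, E, G#, B); A4 is not a chord tone.
It is approached by leap down from C#5 and left by step up to B4.
Leap in, step out — an appoggiatura.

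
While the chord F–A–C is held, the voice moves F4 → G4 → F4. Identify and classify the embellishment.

G4 is a neighbor tone.

The harmony at that moment is F major triad (F, A, C); G4 is not a chord tone.
It is approached by step up from F4 and left by step down to F4.
Step away and step back to the same note — a neighbor tone (upper neighbor).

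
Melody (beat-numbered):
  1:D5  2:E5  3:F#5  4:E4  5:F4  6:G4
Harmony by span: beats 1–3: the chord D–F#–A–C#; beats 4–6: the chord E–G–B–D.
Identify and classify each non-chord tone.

The harmony at that moment is D major seventh chord (D, F#, A, C#); E5 is not a chord tone.
It is approached by step up from D5 and left by step up to F#5.
Step in, step out in the same direction — a passing tone.
The harmony at that moment is E minor seventh chord (E, G, B, D); F4 is not a chord tone.
It is approached by step up from E4 and left by step up to G4.
Step in, step out in the same direction — a passing tone.

E5 (beat 2) — passing tone; F4 (beat 5) — passing tone.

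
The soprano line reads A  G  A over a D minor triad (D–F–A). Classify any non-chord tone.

The harmony at that moment is D minor triad (D, F, A); G is not a chord tone.
It is approached by step down from A and left by step up to A.
Step away and step back to the same note — a neighbor tone (lower neighbor).

G is a neighbor tone.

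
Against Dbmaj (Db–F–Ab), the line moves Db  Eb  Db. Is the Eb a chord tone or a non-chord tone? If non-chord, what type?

Non-chord tone — a neighbor tone.

The harmony at that moment is Db major triad (Db, F, Ab); Eb is not a chord tone.
It is approached by step up from Db and left by step down to Db.
Step away and step back to the same note — a neighbor tone (upper neighbor).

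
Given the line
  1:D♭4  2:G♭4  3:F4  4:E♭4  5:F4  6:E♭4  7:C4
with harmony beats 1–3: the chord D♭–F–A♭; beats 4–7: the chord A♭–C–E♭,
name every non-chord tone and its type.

The harmony at that moment is D♭ major triad (D♭, F, A♭); G♭4 is not a chord tone.
It is approached by leap up from D♭4 and left by step down to F4.
Leap in, step out — an appoggiatura.
The harmony at that moment is A♭ major triad (A♭, C, E♭); F4 is not a chord tone.
It is approached by step up from E♭4 and left by step down to E♭4.
Step away and step back to the same note — a neighbor tone (upper neighbor).

G♭4 (beat 2) — appoggiatura; F4 (beat 5) — neighbor tone.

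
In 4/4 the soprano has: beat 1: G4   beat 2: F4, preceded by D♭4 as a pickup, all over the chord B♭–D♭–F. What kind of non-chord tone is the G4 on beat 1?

The harmony at that moment is B♭ minor triad (B♭, D♭, F); G4 is not a chord tone.
It is approached by leap up from D♭4 and left by step down to F4.
Leap in, step out, metrically accented — an appoggiatura.

Appoggiatura.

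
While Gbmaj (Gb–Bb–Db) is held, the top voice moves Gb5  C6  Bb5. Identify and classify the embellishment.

The harmony at that moment is Gb major triad (Gb, Bb, Db); C6 is not a chord tone.
It is approached by leap up from Gb5 and left by step down to Bb5.
Leap in, step out — an appoggiatura.

C6 is an appoggiatura.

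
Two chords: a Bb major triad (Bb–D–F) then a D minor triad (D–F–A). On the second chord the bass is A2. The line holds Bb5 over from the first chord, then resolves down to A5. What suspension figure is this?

At the second chord the bass is A2. The suspended Bb5 lies a ninth above the bass; after resolving down by step to A5, the interval above the bass becomes an octave.
Suspension figures are named by those two intervals: 9–8.

9–8 suspension.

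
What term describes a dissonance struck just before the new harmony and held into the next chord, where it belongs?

Anticipation.

Approach: ahead of the chord change (typically by step), so it is dissonant against the current harmony. Departure: none — the same pitch is restated or held and is a chord tone of the new harmony.
Dissonant first, consonant once the harmony catches up: the note simply arrives early — an anticipation. (The reverse timing, consonant first and dissonant after the change, would be a suspension or retardation.)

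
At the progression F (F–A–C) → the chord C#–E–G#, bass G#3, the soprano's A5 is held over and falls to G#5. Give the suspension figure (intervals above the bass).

At the second chord the bass is G#3. The suspended A5 lies a ninth above the bass; after resolving down by step to G#5, the interval above the bass becomes an octave.
Suspension figures are named by those two intervals: 9–8.

9–8 suspension.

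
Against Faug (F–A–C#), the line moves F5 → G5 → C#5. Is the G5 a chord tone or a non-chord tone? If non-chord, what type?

The harmony at that moment is F augmented triad (F, A, C#); G5 is not a chord tone.
It is approached by step up from F5 and left by leap down to C#5.
Step in, leap out — an escape tone.

Non-chord tone — an escape tone.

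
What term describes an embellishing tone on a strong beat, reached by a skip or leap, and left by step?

Approach: by leap. Departure: by step. Metric position: strong.
Leap in, step out, in a metrically strong position — an appoggiatura. (It is the mirror image of the escape tone, which steps in and leaps out from a weak position.)

Appoggiatura.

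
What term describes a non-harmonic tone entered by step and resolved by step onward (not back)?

Passing tone.

Approach: by step. Departure: by step, continuing in the same direction.
Stepwise on both sides with no change of direction means the note fills in the space between two different chord tones — a passing tone. (Had it turned back to its starting note it would be a neighbor tone instead.)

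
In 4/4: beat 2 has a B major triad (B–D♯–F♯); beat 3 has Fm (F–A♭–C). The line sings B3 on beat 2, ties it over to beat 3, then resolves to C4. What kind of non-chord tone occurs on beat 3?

Retardation.

The harmony at that moment is F minor triad (F, A♭, C); B3 is not a chord tone.
It is held over (the same pitch as the preceding B3) and left by step up to C4.
Held over from the previous chord and resolving up by step — a retardation.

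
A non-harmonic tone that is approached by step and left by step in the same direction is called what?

Passing tone.

Approach: by step. Departure: by step, continuing in the same direction.
Stepwise on both sides with no change of direction means the note fills in the space between two different chord tones — a passing tone. (Had it turned back to its starting note it would be a neighbor tone instead.)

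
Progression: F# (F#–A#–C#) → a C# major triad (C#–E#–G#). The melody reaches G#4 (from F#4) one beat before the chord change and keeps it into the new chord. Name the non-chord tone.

The harmony at that moment is F# major triad (F#, A#, C#); G#4 is not a chord tone.
It is approached by step up from F#4 and then sustained as the same pitch into the next harmony.
Arriving early and becoming a chord tone when the harmony changes — an anticipation.

G#4 is an anticipation.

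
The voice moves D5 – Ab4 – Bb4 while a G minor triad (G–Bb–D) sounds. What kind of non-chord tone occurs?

The harmony at that moment is G minor triad (G, Bb, D); Ab4 is not a chord tone.
It is approached by leap down from D5 and left by step up to Bb4.
Leap in, step out — an appoggiatura.

Ab4 is an appoggiatura.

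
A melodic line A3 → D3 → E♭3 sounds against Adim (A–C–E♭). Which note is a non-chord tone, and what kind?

The harmony at that moment is A diminished triad (A, C, E♭); D3 is not a chord tone.
It is approached by leap down from A3 and left by step up to E♭3.
Leap in, step out — an appoggiatura.

D3 is an appoggiatura.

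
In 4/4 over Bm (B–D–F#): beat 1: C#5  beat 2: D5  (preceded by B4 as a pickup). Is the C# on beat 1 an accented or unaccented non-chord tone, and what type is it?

The harmony at that moment is B minor triad (B, D, F#); C#5 is not a chord tone.
It is approached by step up from B4 and left by step up to D5.
Step in, step out in the same direction — a passing tone.
It falls on the downbeat, so it is accented.

Accented passing tone.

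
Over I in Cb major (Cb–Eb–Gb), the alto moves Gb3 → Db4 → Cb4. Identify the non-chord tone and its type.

Db4 is an appoggiatura.

The harmony at that moment is Cb major triad (Cb, Eb, Gb); Db4 is not a chord tone.
It is approached by leap up from Gb3 and left by step down to Cb4.
Leap in, step out — an appoggiatura.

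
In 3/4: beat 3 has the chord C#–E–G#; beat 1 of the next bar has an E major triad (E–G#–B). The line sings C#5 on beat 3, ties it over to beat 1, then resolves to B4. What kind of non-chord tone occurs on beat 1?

Suspension.

The harmony at that moment is E major triad (E, G#, B); C#5 is not a chord tone.
It is held over (the same pitch as the preceding C#5) and left by step down to B4.
Held over from the previous chord and resolving down by step — a suspension.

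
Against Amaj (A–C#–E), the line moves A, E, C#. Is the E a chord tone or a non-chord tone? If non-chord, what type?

Chord tone (the fifth of A major triad).

A major triad contains A, C#, E; E is the fifth, so it is a chord tone.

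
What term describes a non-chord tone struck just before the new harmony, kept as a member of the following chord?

Approach: ahead of the chord change (typically by step), so it is dissonant against the current harmony. Departure: none — the same pitch is restated or held and is a chord tone of the new harmony.
Dissonant first, consonant once the harmony catches up: the note simply arrives early — an anticipation. (The reverse timing, consonant first and dissonant after the change, would be a suspension or retardation.)

Anticipation.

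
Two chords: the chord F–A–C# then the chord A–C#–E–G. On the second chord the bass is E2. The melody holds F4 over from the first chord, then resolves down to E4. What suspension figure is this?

At the second chord the bass is E2. The suspended F4 lies a ninth above the bass; after resolving down by step to E4, the interval above the bass becomes an octave.
Suspension figures are named by those two intervals: 9–8.

9–8 suspension.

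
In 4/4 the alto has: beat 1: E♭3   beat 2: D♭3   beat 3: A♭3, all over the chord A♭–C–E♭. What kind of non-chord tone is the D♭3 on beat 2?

The harmony at that moment is A♭ major triad (A♭, C, E♭); D♭3 is not a chord tone.
It is approached by step down from E♭3 and left by leap up to A♭3.
Step in, leap out, on a weak beat — an escape tone.

Escape tone.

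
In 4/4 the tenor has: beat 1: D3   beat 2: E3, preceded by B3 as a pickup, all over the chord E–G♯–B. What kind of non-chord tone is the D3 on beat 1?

The harmony at that moment is E major triad (E, G♯, B); D3 is not a chord tone.
It is approached by leap down from B3 and left by step up to E3.
Leap in, step out, metrically accented — an appoggiatura.

Appoggiatura.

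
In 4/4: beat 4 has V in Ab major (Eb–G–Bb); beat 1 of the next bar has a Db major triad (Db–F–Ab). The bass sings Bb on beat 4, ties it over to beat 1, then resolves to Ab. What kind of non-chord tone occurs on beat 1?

Suspension.

The harmony at that moment is Db major triad (Db, F, Ab); Bb is not a chord tone.
It is held over (the same pitch as the preceding Bb) and left by step down to Ab.
Held over from the previous chord and resolving down by step — a suspension.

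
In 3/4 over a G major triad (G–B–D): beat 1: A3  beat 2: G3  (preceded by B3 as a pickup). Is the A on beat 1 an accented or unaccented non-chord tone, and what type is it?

The harmony at that moment is G major triad (G, B, D); A3 is not a chord tone.
It is approached by step down from B3 and left by step down to G3.
Step in, step out in the same direction — a passing tone.
It falls on the downbeat, so it is accented.

Accented passing tone.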